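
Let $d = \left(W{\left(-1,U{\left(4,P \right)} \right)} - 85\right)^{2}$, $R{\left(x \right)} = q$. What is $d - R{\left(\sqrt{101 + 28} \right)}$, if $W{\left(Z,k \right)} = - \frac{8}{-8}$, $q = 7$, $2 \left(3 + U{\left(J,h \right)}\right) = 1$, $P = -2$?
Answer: $7049$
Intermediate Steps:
$U{\left(J,h \right)} = - \frac{5}{2}$ ($U{\left(J,h \right)} = -3 + \frac{1}{2} \cdot 1 = -3 + \frac{1}{2} = - \frac{5}{2}$)
$W{\left(Z,k \right)} = 1$ ($W{\left(Z,k \right)} = \left(-8\right) \left(- \frac{1}{8}\right) = 1$)
$R{\left(x \right)} = 7$
$d = 7056$ ($d = \left(1 - 85\right)^{2} = \left(-84\right)^{2} = 7056$)
$d - R{\left(\sqrt{101 + 28} \right)} = 7056 - 7 = 7049$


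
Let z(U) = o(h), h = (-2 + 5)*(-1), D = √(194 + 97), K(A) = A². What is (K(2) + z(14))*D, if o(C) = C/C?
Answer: 5*√291 ≈ 85.294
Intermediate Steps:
D = √291 ≈ 17.059
h = -3 (h = 3*(-1) = -3)
o(C) = 1
z(U) = 1
(K(2) + z(14))*D = (2² + 1)*√291 = (4 + 1)*√291 = 5*√291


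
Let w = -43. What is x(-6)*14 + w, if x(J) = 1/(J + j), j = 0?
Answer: -136/3 ≈ -45.333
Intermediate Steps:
x(J) = 1/J (x(J) = 1/(J + 0) = 1/J)
x(-6)*14 + w = 14/(-6) - 43 = -⅙*14 - 43 = -7/3 - 43 = -136/3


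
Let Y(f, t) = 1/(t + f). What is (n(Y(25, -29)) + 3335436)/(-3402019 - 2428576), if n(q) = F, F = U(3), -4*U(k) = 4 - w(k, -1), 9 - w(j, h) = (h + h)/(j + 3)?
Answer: -10006312/17491785 ≈ -0.57206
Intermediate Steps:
w(j, h) = 9 - 2*h/(3 + j) (w(j, h) = 9 - (h + h)/(j + 3) = 9 - 2*h/(3 + j))
U(k) = -1 + (29 + 9*k)/(4*(3 + k)) (U(k) = -(4 - (27 - 2*(-1) + 9*k)/(3 + k))/4 = -(4 - (27 + 2 + 9*k)/(3 + k))/4 = -(4 - (29 + 9*k)/(3 + k))/4 = -1 + (29 + 9*k)/(4*(3 + k)))
Y(f, t) = 1/(f + t)
F = 4/3 (F = (17 + 5*3)/(4*(3 + 3)) = (1/4)*(17 + 15)/6 = (1/4)*(1/6)*32 = 4/3 ≈ 1.3333)
n(q) = 4/3
(n(Y(25, -29)) + 3335436)/(-3402019 - 2428576) = (4/3 + 3335436)/(-3402019 - 2428576) = (10006312/3)/(-5830595) = (10006312/3)*(-1/5830595) = -10006312/17491785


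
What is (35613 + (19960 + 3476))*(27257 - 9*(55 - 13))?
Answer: 1587178071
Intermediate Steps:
(35613 + (19960 + 3476))*(27257 - 9*(55 - 13)) = (35613 + 23436)*(27257 - 9*42) = 59049*(27257 - 378) = 59049*26879 = 1587178071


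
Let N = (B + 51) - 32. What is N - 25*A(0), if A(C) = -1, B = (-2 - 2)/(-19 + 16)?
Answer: 136/3 ≈ 45.333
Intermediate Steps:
B = 4/3 (B = -4/(-3) = -4*(-⅓) = 4/3 ≈ 1.3333)
N = 61/3 (N = (4/3 + 51) - 32 = 157/3 - 32 = 61/3 ≈ 20.333)
N - 25*A(0) = 61/3 - 25*(-1) = 61/3 + 25 = 136/3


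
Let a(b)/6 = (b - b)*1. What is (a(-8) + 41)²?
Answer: 1681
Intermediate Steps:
a(b) = 0 (a(b) = 6*((b - b)*1) = 6*(0*1) = 6*0 = 0)
(a(-8) + 41)² = (0 + 41)² = 41² = 1681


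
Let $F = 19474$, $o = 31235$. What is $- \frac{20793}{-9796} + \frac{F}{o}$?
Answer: $\frac{840236659}{305978060} \approx 2.7461$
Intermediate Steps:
$- \frac{20793}{-9796} + \frac{F}{o} = - \frac{20793}{-9796} + \frac{19474}{31235} = \left(-20793\right) \left(- \frac{1}{9796}\right) + 19474 \cdot \frac{1}{31235} = \frac{20793}{9796} + \frac{19474}{31235} = \frac{840236659}{305978060}$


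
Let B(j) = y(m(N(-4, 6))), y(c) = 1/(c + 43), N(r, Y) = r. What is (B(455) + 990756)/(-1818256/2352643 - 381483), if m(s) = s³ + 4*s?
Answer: -86243118867353/33207319729525 ≈ -2.5971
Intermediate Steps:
y(c) = 1/(43 + c)
B(j) = -1/37 (B(j) = 1/(43 - 4*(4 + (-4)²)) = 1/(43 - 4*(4 + 16)) = 1/(43 - 4*20) = 1/(43 - 80) = 1/(-37) = -1/37)
(B(455) + 990756)/(-1818256/2352643 - 381483) = (-1/37 + 990756)/(-1818256/2352643 - 381483) = 36657971/(37*(-1818256*1/2352643 - 381483)) = 36657971/(37*(-1818256/2352643 - 381483)) = 36657971/(37*(-897495127825/2352643)) = (36657971/37)*(-2352643/897495127825) = -86243118867353/33207319729525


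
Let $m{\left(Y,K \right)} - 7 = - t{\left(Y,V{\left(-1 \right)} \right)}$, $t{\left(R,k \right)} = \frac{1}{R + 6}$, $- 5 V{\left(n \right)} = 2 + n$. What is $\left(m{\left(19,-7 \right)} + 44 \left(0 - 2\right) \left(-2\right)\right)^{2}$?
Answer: $\frac{20921476}{625} \approx 33474.0$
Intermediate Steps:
$V{\left(n \right)} = - \frac{2}{5} - \frac{n}{5}$ ($V{\left(n \right)} = - \frac{2 + n}{5} = - \frac{2}{5} - \frac{n}{5}$)
$t{\left(R,k \right)} = \frac{1}{6 + R}$
$m{\left(Y,K \right)} = 7 - \frac{1}{6 + Y}$
$\left(m{\left(19,-7 \right)} + 44 \left(0 - 2\right) \left(-2\right)\right)^{2} = \left(\frac{41 + 7 \cdot 19}{6 + 19} + 44 \left(0 - 2\right) \left(-2\right)\right)^{2} = \left(\frac{41 + 133}{25} + 44 \left(\left(-2\right) \left(-2\right)\right)\right)^{2} = \left(\frac{1}{25} \cdot 174 + 44 \cdot 4\right)^{2} = \left(\frac{174}{25} + 176\right)^{2} = \left(\frac{4574}{25}\right)^{2} = \frac{20921476}{625}$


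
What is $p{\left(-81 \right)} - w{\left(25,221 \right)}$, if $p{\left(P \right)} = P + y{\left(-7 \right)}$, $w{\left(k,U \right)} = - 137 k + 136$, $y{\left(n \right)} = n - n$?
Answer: $3208$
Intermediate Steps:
$y{\left(n \right)} = 0$
$w{\left(k,U \right)} = 136 - 137 k$
$p{\left(P \right)} = P$ ($p{\left(P \right)} = P + 0 = P$)
$p{\left(-81 \right)} - w{\left(25,221 \right)} = -81 - \left(136 - 3425\right) = -81 - -3289 = -81 + 3289 = 3208$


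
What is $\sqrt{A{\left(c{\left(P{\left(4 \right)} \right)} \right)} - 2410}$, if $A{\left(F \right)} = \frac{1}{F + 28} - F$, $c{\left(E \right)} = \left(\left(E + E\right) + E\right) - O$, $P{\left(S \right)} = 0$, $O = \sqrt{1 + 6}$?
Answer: $\frac{\sqrt{-67486 + 2438 \sqrt{7}}}{\sqrt{28 - \sqrt{7}}} \approx 49.064 i$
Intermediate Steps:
$O = \sqrt{7} \approx 2.6458$
$c{\left(E \right)} = - \sqrt{7} + 3 E$ ($c{\left(E \right)} = \left(\left(E + E\right) + E\right) - \sqrt{7} = \left(2 E + E\right) - \sqrt{7} = 3 E - \sqrt{7} = - \sqrt{7} + 3 E$)
$A{\left(F \right)} = \frac{1}{28 + F} - F$
$\sqrt{A{\left(c{\left(P{\left(4 \right)} \right)} \right)} - 2410} = \sqrt{\frac{1 - \left(- \sqrt{7} + 3 \cdot 0\right)^{2} - 28 \left(- \sqrt{7} + 3 \cdot 0\right)}{28 + \left(- \sqrt{7} + 3 \cdot 0\right)} - 2410} = \sqrt{\frac{1 - \left(- \sqrt{7} + 0\right)^{2} - 28 \left(- \sqrt{7} + 0\right)}{28 + \left(- \sqrt{7} + 0\right)} - 2410} = \sqrt{\frac{1 - \left(- \sqrt{7}\right)^{2} - 28 \left(- \sqrt{7}\right)}{28 - \sqrt{7}} - 2410} = \sqrt{\frac{1 - 7 + 28 \sqrt{7}}{28 - \sqrt{7}} - 2410} = \sqrt{\frac{-6 + 28 \sqrt{7}}{28 - \sqrt{7}} - 2410} = \sqrt{-2410 + \frac{-6 + 28 \sqrt{7}}{28 - \sqrt{7}}}$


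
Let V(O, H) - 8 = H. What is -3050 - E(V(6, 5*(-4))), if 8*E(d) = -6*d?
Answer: -3059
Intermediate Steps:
V(O, H) = 8 + H
E(d) = -3*d/4 (E(d) = (-6*d)/8 = -3*d/4)
-3050 - E(V(6, 5*(-4))) = -3050 - (-3)*(8 + 5*(-4))/4 = -3050 - (-3)*(8 - 20)/4 = -3050 - (-3)*(-12)/4 = -3050 - 1*9 = -3050 - 9 = -3059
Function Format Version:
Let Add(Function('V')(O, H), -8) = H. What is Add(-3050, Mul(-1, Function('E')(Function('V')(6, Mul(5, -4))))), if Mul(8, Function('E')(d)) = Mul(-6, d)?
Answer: -3059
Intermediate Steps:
Function('V')(O, H) = Add(8, H)
Function('E')(d) = Mul(Rational(-3, 4), d) (Function('E')(d) = Mul(Rational(1, 8), Mul(-6, d)) = Mul(Rational(-3, 4), d))
Add(-3050, Mul(-1, Function('E')(Function('V')(6, Mul(5, -4))))) = Add(-3050, Mul(-1, Mul(Rational(-3, 4), Add(8, Mul(5, -4))))) = Add(-3050, Mul(-1, Mul(Rational(-3, 4), Add(8, -20)))) = Add(-3050, Mul(-1, Mul(Rational(-3, 4), -12))) = Add(-3050, Mul(-1, 9)) = Add(-3050, -9) = -3059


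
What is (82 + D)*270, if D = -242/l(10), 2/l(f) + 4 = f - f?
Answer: 152820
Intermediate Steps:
l(f) = -½ (l(f) = 2/(-4 + (f - f)) = 2/(-4 + 0) = 2/(-4) = 2*(-¼) = -½)
D = 484 (D = -242/(-½) = -242*(-2) = 484)
(82 + D)*270 = (82 + 484)*270 = 566*270 = 152820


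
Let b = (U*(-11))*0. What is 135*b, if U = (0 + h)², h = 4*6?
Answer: 0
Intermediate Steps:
h = 24
U = 576 (U = (0 + 24)² = 24² = 576)
b = 0 (b = (576*(-11))*0 = -6336*0 = 0)
135*b = 135*0 = 0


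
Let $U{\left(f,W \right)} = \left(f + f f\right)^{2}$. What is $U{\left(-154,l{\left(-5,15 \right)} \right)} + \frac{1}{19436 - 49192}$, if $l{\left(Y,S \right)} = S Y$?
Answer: $\frac{16519574366063}{29756} \approx 5.5517 \cdot 10^{8}$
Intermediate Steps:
$U{\left(f,W \right)} = \left(f + f^{2}\right)^{2}$
$U{\left(-154,l{\left(-5,15 \right)} \right)} + \frac{1}{19436 - 49192} = \left(-154\right)^{2} \left(1 - 154\right)^{2} + \frac{1}{19436 - 49192} = 23716 \left(-153\right)^{2} + \frac{1}{-29756} = 23716 \cdot 23409 - \frac{1}{29756} = 555167844 - \frac{1}{29756} = \frac{16519574366063}{29756}$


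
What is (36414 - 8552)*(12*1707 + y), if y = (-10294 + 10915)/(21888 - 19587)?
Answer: 437752001970/767 ≈ 5.7073e+8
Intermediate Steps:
y = 207/767 (y = 621/2301 = 621*(1/2301) = 207/767 ≈ 0.26988)
(36414 - 8552)*(12*1707 + y) = (36414 - 8552)*(12*1707 + 207/767) = 27862*(20484 + 207/767) = 27862*(15711435/767) = 437752001970/767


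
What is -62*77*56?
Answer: -267344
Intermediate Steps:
-62*77*56 = -4774*56 = -267344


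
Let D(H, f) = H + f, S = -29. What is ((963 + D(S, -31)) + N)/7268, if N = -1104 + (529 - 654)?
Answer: -163/3634 ≈ -0.044854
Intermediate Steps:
N = -1229 (N = -1104 - 125 = -1229)
((963 + D(S, -31)) + N)/7268 = ((963 + (-29 - 31)) - 1229)/7268 = ((963 - 60) - 1229)*(1/7268) = (903 - 1229)*(1/7268) = -326*1/7268 = -163/3634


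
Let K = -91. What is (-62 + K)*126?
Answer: -19278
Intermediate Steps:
(-62 + K)*126 = (-62 - 91)*126 = -153*126 = -19278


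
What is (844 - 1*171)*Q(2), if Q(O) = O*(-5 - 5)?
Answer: -13460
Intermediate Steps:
Q(O) = -10*O (Q(O) = O*(-10) = -10*O)
(844 - 1*171)*Q(2) = (844 - 1*171)*(-10*2) = (844 - 171)*(-20) = 673*(-20) = -13460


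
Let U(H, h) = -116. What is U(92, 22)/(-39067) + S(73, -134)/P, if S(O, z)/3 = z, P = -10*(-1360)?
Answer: -7063667/265655600 ≈ -0.026590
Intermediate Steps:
P = 13600
S(O, z) = 3*z
U(92, 22)/(-39067) + S(73, -134)/P = -116/(-39067) + (3*(-134))/13600 = -116*(-1/39067) - 402*1/13600 = 116/39067 - 201/6800 = -7063667/265655600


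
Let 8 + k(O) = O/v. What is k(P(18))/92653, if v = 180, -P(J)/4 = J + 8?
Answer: -386/4169385 ≈ -9.2580e-5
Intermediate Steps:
P(J) = -32 - 4*J (P(J) = -4*(J + 8) = -4*(8 + J) = -32 - 4*J)
k(O) = -8 + O/180
k(P(18))/92653 = (-8 + (-32 - 4*18)/180)/92653 = (-8 + (-32 - 72)/180)*(1/92653) = (-8 + (1/180)*(-104))*(1/92653) = (-8 - 26/45)*(1/92653) = -386/45*1/92653 = -386/4169385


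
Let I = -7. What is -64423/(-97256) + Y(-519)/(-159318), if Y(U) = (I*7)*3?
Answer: 1713006691/2582438568 ≈ 0.66333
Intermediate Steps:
Y(U) = -147 (Y(U) = -7*7*3 = -49*3 = -147)
-64423/(-97256) + Y(-519)/(-159318) = -64423/(-97256) - 147/(-159318) = -64423*(-1/97256) - 147*(-1/159318) = 64423/97256 + 49/53106 = 1713006691/2582438568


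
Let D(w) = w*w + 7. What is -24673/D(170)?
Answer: -24673/28907 ≈ -0.85353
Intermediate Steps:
D(w) = 7 + w**2 (D(w) = w**2 + 7 = 7 + w**2)
-24673/D(170) = -24673/(7 + 170**2) = -24673/(7 + 28900) = -24673/28907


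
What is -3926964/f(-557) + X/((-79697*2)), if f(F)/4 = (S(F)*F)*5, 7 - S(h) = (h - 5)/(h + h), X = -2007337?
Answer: 16066362607/240286455 ≈ 66.863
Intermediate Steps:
S(h) = 7 - (-5 + h)/(2*h) (S(h) = 7 - (h - 5)/(h + h) = 7 - (-5 + h)/(2*h))
f(F) = 50 + 130*F (f(F) = 4*((((5 + 13*F)/(2*F))*F)*5) = 4*((5/2 + 13*F/2)*5) = 4*(25/2 + 65*F/2) = 50 + 130*F)
-3926964/f(-557) + X/((-79697*2)) = -3926964/(50 + 130*(-557)) - 2007337/((-79697*2)) = -3926964/(50 - 72410) - 2007337/(-159394) = -3926964/(-72360) - 2007337*(-1/159394) = -3926964*(-1/72360) + 2007337/159394 = 327247/6030 + 2007337/159394 = 16066362607/240286455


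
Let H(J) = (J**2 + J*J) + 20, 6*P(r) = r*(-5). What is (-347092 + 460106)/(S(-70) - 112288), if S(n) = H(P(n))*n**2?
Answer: 508563/149998204 ≈ 0.0033905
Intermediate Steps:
P(r) = -5*r/6 (P(r) = (r*(-5))/6 = (-5*r)/6 = -5*r/6)
H(J) = 20 + 2*J**2 (H(J) = (J**2 + J**2) + 20 = 2*J**2 + 20 = 20 + 2*J**2)
S(n) = n**2*(20 + 25*n**2/18) (S(n) = (20 + 2*(-5*n/6)**2)*n**2 = (20 + 2*(25*n**2/36))*n**2 = (20 + 25*n**2/18)*n**2 = n**2*(20 + 25*n**2/18))
(-347092 + 460106)/(S(-70) - 112288) = (-347092 + 460106)/((-70)**2*(20 + (25/18)*(-70)**2) - 112288) = 113014/(4900*(20 + (25/18)*4900) - 112288) = 113014/(4900*(20 + 61250/9) - 112288) = 113014/(4900*(61430/9) - 112288) = 113014/(301007000/9 - 112288) = 113014/(299996408/9) = 113014*(9/299996408) = 508563/149998204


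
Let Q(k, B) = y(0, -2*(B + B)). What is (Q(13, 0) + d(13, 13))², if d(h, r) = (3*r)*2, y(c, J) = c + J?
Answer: 6084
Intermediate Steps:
y(c, J) = J + c
d(h, r) = 6*r
Q(k, B) = -4*B (Q(k, B) = -2*(B + B) + 0 = -4*B + 0 = -4*B)
(Q(13, 0) + d(13, 13))² = (-4*0 + 6*13)² = (0 + 78)² = 78² = 6084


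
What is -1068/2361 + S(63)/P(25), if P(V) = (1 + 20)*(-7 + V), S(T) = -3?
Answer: -45643/99162 ≈ -0.46029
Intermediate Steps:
P(V) = -147 + 21*V (P(V) = 21*(-7 + V) = -147 + 21*V)
-1068/2361 + S(63)/P(25) = -1068/2361 - 3/(-147 + 21*25) = -1068*1/2361 - 3/(-147 + 525) = -356/787 - 3/378 = -356/787 - 3*1/378 = -356/787 - 1/126 = -45643/99162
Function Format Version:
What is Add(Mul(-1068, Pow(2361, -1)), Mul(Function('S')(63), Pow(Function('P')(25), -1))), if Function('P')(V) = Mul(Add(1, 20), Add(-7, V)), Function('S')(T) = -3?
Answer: Rational(-45643, 99162) ≈ -0.46029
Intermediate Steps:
Function('P')(V) = Add(-147, Mul(21, V)) (Function('P')(V) = Mul(21, Add(-7, V)) = Add(-147, Mul(21, V)))
Add(Mul(-1068, Pow(2361, -1)), Mul(Function('S')(63), Pow(Function('P')(25), -1))) = Add(Mul(-1068, Pow(2361, -1)), Mul(-3, Pow(Add(-147, Mul(21, 25)), -1))) = Add(Mul(-1068, Rational(1, 2361)), Mul(-3, Pow(Add(-147, 525), -1))) = Add(Rational(-356, 787), Mul(-3, Pow(378, -1))) = Add(Rational(-356, 787), Mul(-3, Rational(1, 378))) = Add(Rational(-356, 787), Rational(-1, 126)) = Rational(-45643, 99162)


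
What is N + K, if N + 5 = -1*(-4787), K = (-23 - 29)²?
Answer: 7486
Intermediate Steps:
K = 2704 (K = (-52)² = 2704)
N = 4782 (N = -5 - 1*(-4787) = -5 + 4787 = 4782)
N + K = 4782 + 2704 = 7486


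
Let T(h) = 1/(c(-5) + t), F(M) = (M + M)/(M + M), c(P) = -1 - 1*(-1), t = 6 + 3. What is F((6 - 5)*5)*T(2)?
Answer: 1/9 ≈ 0.11111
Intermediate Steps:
t = 9
c(P) = 0 (c(P) = -1 + 1 = 0)
F(M) = 1 (F(M) = (2*M)/((2*M)) = (2*M)*(1/(2*M)) = 1)
T(h) = 1/9 (T(h) = 1/(0 + 9) = 1/9)
F((6 - 5)*5)*T(2) = 1*(1/9) = 1/9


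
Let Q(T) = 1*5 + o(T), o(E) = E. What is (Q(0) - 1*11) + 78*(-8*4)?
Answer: -2502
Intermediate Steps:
Q(T) = 5 + T (Q(T) = 1*5 + T = 5 + T)
(Q(0) - 1*11) + 78*(-8*4) = ((5 + 0) - 1*11) + 78*(-8*4) = (5 - 11) + 78*(-32) = -6 - 2496 = -2502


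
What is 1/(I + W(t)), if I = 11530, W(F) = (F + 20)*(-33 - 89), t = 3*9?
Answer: 1/5796 ≈ 0.00017253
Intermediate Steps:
t = 27
W(F) = -2440 - 122*F (W(F) = (20 + F)*(-122) = -2440 - 122*F)
1/(I + W(t)) = 1/(11530 + (-2440 - 122*27)) = 1/(11530 + (-2440 - 3294)) = 1/(11530 - 5734) = 1/5796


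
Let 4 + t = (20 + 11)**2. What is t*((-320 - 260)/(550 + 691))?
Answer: -555060/1241 ≈ -447.27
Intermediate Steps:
t = 957 (t = -4 + (20 + 11)**2 = -4 + 31**2 = -4 + 961 = 957)
t*((-320 - 260)/(550 + 691)) = 957*((-320 - 260)/(550 + 691)) = 957*(-580/1241) = -555060/1241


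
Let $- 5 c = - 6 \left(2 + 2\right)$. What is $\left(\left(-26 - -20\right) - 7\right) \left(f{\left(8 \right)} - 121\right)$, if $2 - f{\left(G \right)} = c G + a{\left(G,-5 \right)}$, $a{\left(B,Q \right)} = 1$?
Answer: $\frac{10296}{5} \approx 2059.2$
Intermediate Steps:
$c = \frac{24}{5}$ ($c = - \frac{\left(-1\right) 6 \left(2 + 2\right)}{5} = - \frac{\left(-1\right) 6 \cdot 4}{5} = - \frac{\left(-1\right) 24}{5} = \left(- \frac{1}{5}\right) \left(-24\right) = \frac{24}{5} \approx 4.8$)
$f{\left(G \right)} = 1 - \frac{24 G}{5}$ ($f{\left(G \right)} = 2 - \left(\frac{24 G}{5} + 1\right) = 2 - \left(1 + \frac{24 G}{5}\right) = 1 - \frac{24 G}{5}$)
$\left(\left(-26 - -20\right) - 7\right) \left(f{\left(8 \right)} - 121\right) = \left(\left(-26 - -20\right) - 7\right) \left(\left(1 - \frac{192}{5}\right) - 121\right) = \left(\left(-26 + 20\right) - 7\right) \left(\left(1 - \frac{192}{5}\right) - 121\right) = \left(-6 - 7\right) \left(- \frac{187}{5} - 121\right) = \left(-13\right) \left(- \frac{792}{5}\right) = \frac{10296}{5}$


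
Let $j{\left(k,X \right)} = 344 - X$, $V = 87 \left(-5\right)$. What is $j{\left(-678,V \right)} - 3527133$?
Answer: $-3526354$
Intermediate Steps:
$V = -435$
$j{\left(-678,V \right)} - 3527133 = \left(344 - -435\right) - 3527133 = \left(344 + 435\right) - 3527133 = 779 - 3527133 = -3526354$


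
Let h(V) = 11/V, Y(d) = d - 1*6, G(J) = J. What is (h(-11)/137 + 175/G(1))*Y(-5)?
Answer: -263714/137 ≈ -1924.9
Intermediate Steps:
Y(d) = -6 + d (Y(d) = d - 6 = -6 + d)
(h(-11)/137 + 175/G(1))*Y(-5) = ((11/(-11))/137 + 175/1)*(-6 - 5) = ((11*(-1/11))*(1/137) + 175*1)*(-11) = (-1*1/137 + 175)*(-11) = (-1/137 + 175)*(-11) = (23974/137)*(-11) = -263714/137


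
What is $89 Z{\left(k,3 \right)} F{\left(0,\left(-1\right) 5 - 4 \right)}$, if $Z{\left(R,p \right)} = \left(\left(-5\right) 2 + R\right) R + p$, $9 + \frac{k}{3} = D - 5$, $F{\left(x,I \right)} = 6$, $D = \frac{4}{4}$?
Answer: $1022076$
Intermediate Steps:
$D = 1$ ($D = 4 \cdot \frac{1}{4} = 1$)
$k = -39$ ($k = -27 + 3 \left(1 - 5\right) = -27 + 3 \left(-4\right) = -27 - 12 = -39$)
$Z{\left(R,p \right)} = p + R \left(-10 + R\right)$ ($Z{\left(R,p \right)} = \left(-10 + R\right) R + p = R \left(-10 + R\right) + p = p + R \left(-10 + R\right)$)
$89 Z{\left(k,3 \right)} F{\left(0,\left(-1\right) 5 - 4 \right)} = 89 \left(3 + \left(-39\right)^{2} - -390\right) 6 = 89 \left(3 + 1521 + 390\right) 6 = 89 \cdot 1914 \cdot 6 = 89 \cdot 11484 = 1022076$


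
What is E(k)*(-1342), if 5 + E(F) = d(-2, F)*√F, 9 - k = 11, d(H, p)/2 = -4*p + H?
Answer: 6710 - 16104*I*√2 ≈ 6710.0 - 22775.0*I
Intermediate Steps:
d(H, p) = -8*p + 2*H (d(H, p) = 2*(-4*p + H) = 2*(H - 4*p) = -8*p + 2*H)
k = -2 (k = 9 - 1*11 = 9 - 11 = -2)
E(F) = -5 + √F*(-4 - 8*F) (E(F) = -5 + (-8*F + 2*(-2))*√F = -5 + (-8*F - 4)*√F = -5 + (-4 - 8*F)*√F = -5 + √F*(-4 - 8*F))
E(k)*(-1342) = (-5 + √(-2)*(-4 - 8*(-2)))*(-1342) = (-5 + (I*√2)*(-4 + 16))*(-1342) = (-5 + (I*√2)*12)*(-1342) = (-5 + 12*I*√2)*(-1342) = 6710 - 16104*I*√2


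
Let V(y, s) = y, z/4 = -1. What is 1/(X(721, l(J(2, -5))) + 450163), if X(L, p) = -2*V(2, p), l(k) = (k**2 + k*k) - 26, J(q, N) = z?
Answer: 1/450159 ≈ 2.2214e-6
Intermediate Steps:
z = -4 (z = 4*(-1) = -4)
J(q, N) = -4
l(k) = -26 + 2*k**2 (l(k) = (k**2 + k**2) - 26 = 2*k**2 - 26 = -26 + 2*k**2)
X(L, p) = -4 (X(L, p) = -2*2 = -4)
1/(X(721, l(J(2, -5))) + 450163) = 1/(-4 + 450163) = 1/450159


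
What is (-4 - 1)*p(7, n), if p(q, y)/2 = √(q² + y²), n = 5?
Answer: -10*√74 ≈ -86.023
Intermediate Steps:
p(q, y) = 2*√(q² + y²)
(-4 - 1)*p(7, n) = (-4 - 1)*(2*√(7² + 5²)) = -10*√(49 + 25) = -10*√74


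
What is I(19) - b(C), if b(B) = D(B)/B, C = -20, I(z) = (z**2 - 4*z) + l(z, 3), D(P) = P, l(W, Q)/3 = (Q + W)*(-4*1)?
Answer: 20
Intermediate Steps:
l(W, Q) = -12*Q - 12*W (l(W, Q) = 3*((Q + W)*(-4*1)) = 3*((Q + W)*(-4)) = 3*(-4*Q - 4*W) = -12*Q - 12*W)
I(z) = -36 + z**2 - 16*z (I(z) = (z**2 - 4*z) + (-12*3 - 12*z) = (z**2 - 4*z) + (-36 - 12*z) = -36 + z**2 - 16*z)
b(B) = 1 (b(B) = B/B = 1)
I(19) - b(C) = (-36 + 19**2 - 16*19) - 1*1 = (-36 + 361 - 304) - 1 = 21 - 1 = 20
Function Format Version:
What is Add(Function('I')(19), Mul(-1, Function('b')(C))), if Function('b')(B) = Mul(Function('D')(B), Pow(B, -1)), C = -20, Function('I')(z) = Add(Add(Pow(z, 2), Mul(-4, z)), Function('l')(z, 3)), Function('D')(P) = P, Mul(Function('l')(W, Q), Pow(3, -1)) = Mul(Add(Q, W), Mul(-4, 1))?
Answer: 20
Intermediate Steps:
Function('l')(W, Q) = Add(Mul(-12, Q), Mul(-12, W)) (Function('l')(W, Q) = Mul(3, Mul(Add(Q, W), Mul(-4, 1))) = Mul(3, Mul(Add(Q, W), -4)) = Mul(3, Add(Mul(-4, Q), Mul(-4, W))) = Add(Mul(-12, Q), Mul(-12, W)))
Function('I')(z) = Add(-36, Pow(z, 2), Mul(-16, z)) (Function('I')(z) = Add(Add(Pow(z, 2), Mul(-4, z)), Add(Mul(-12, 3), Mul(-12, z))) = Add(Add(Pow(z, 2), Mul(-4, z)), Add(-36, Mul(-12, z))) = Add(-36, Pow(z, 2), Mul(-16, z)))
Function('b')(B) = 1 (Function('b')(B) = Mul(B, Pow(B, -1)) = 1)
Add(Function('I')(19), Mul(-1, Function('b')(C))) = Add(Add(-36, Pow(19, 2), Mul(-16, 19)), Mul(-1, 1)) = Add(Add(-36, 361, -304), -1) = Add(21, -1) = 20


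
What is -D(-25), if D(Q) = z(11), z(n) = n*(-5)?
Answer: 55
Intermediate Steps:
z(n) = -5*n
D(Q) = -55 (D(Q) = -5*11 = -55)
-D(-25) = -1*(-55) = 55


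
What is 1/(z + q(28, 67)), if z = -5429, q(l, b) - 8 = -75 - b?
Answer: -1/5563 ≈ -0.00017976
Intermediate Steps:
q(l, b) = -67 - b (q(l, b) = 8 + (-75 - b) = -67 - b)
1/(z + q(28, 67)) = 1/(-5429 + (-67 - 1*67)) = 1/(-5429 + (-67 - 67)) = 1/(-5429 - 134) = 1/(-5563) = -1/5563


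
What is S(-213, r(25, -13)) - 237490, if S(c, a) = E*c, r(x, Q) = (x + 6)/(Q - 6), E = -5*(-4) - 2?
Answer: -241324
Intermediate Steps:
E = 18 (E = 20 - 2 = 18)
r(x, Q) = (6 + x)/(-6 + Q)
S(c, a) = 18*c
S(-213, r(25, -13)) - 237490 = 18*(-213) - 237490 = -3834 - 237490 = -241324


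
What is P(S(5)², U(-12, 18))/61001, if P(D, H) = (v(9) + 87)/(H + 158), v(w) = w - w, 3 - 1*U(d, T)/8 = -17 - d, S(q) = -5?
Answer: 29/4514074 ≈ 6.4244e-6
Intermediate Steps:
U(d, T) = 160 + 8*d (U(d, T) = 24 - 8*(-17 - d) = 24 + (136 + 8*d) = 160 + 8*d)
v(w) = 0
P(D, H) = 87/(158 + H) (P(D, H) = (0 + 87)/(H + 158) = 87/(158 + H))
P(S(5)², U(-12, 18))/61001 = (87/(158 + (160 + 8*(-12))))/61001 = (87/(158 + (160 - 96)))*(1/61001) = (87/(158 + 64))*(1/61001) = (87/222)*(1/61001) = (87*(1/222))*(1/61001) = (29/74)*(1/61001) = 29/4514074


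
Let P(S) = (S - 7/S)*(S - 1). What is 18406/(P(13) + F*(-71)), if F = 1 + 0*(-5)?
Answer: 239278/1021 ≈ 234.36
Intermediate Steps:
F = 1 (F = 1 + 0 = 1)
P(S) = (-1 + S)*(S - 7/S) (P(S) = (S - 7/S)*(-1 + S) = (-1 + S)*(S - 7/S))
18406/(P(13) + F*(-71)) = 18406/((-7 + 13² - 1*13 + 7/13) + 1*(-71)) = 18406/((-7 + 169 - 13 + 7*(1/13)) - 71) = 18406/((-7 + 169 - 13 + 7/13) - 71) = 18406/(1944/13 - 71) = 18406/(1021/13) = 18406*(13/1021) = 239278/1021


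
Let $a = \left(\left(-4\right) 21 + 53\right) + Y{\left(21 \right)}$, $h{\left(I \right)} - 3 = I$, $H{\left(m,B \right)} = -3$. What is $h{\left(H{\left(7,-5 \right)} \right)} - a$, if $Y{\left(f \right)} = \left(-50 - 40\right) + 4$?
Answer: $117$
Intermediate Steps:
$h{\left(I \right)} = 3 + I$
$Y{\left(f \right)} = -86$ ($Y{\left(f \right)} = -90 + 4 = -86$)
$a = -117$ ($a = \left(\left(-4\right) 21 + 53\right) - 86 = \left(-84 + 53\right) - 86 = -31 - 86 = -117$)
$h{\left(H{\left(7,-5 \right)} \right)} - a = \left(3 - 3\right) - -117 = 0 + 117 = 117$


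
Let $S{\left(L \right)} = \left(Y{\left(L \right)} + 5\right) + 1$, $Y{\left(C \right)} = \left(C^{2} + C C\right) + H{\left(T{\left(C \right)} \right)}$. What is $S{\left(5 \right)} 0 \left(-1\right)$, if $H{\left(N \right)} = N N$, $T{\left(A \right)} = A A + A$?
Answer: $0$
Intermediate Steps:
$T{\left(A \right)} = A + A^{2}$ ($T{\left(A \right)} = A^{2} + A = A + A^{2}$)
$H{\left(N \right)} = N^{2}$
$Y{\left(C \right)} = 2 C^{2} + C^{2} \left(1 + C\right)^{2}$ ($Y{\left(C \right)} = \left(C^{2} + C C\right) + \left(C \left(1 + C\right)\right)^{2} = \left(C^{2} + C^{2}\right) + C^{2} \left(1 + C\right)^{2} = 2 C^{2} + C^{2} \left(1 + C\right)^{2}$)
$S{\left(L \right)} = 6 + L^{2} \left(2 + \left(1 + L\right)^{2}\right)$ ($S{\left(L \right)} = \left(L^{2} \left(2 + \left(1 + L\right)^{2}\right) + 5\right) + 1 = \left(5 + L^{2} \left(2 + \left(1 + L\right)^{2}\right)\right) + 1 = 6 + L^{2} \left(2 + \left(1 + L\right)^{2}\right)$)
$S{\left(5 \right)} 0 \left(-1\right) = \left(6 + 2 \cdot 5^{2} + 5^{2} \left(1 + 5\right)^{2}\right) 0 \left(-1\right) = \left(6 + 2 \cdot 25 + 25 \cdot 6^{2}\right) 0 \left(-1\right) = \left(6 + 50 + 25 \cdot 36\right) 0 \left(-1\right) = \left(6 + 50 + 900\right) 0 \left(-1\right) = 956 \cdot 0 \left(-1\right) = 0 \left(-1\right) = 0$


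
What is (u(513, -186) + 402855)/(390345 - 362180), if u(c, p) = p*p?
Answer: 437451/28165 ≈ 15.532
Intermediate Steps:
u(c, p) = p²
(u(513, -186) + 402855)/(390345 - 362180) = ((-186)² + 402855)/(390345 - 362180) = (34596 + 402855)/28165 = 437451*(1/28165) = 437451/28165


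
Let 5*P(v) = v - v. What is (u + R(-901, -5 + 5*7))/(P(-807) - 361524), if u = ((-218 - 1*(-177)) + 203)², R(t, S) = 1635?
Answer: -9293/120508 ≈ -0.077115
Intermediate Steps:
P(v) = 0 (P(v) = (v - v)/5 = (⅕)*0 = 0)
u = 26244 (u = ((-218 + 177) + 203)² = (-41 + 203)² = 162² = 26244)
(u + R(-901, -5 + 5*7))/(P(-807) - 361524) = (26244 + 1635)/(0 - 361524) = 27879/(-361524) = 27879*(-1/361524) = -9293/120508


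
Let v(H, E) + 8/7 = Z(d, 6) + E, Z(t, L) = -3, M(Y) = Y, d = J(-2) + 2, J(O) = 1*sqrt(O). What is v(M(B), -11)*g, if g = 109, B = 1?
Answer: -11554/7 ≈ -1650.6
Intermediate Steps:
J(O) = sqrt(O)
d = 2 + I*sqrt(2) (d = sqrt(-2) + 2 = I*sqrt(2) + 2 = 2 + I*sqrt(2) ≈ 2.0 + 1.4142*I)
v(H, E) = -29/7 + E (v(H, E) = -8/7 + (-3 + E) = -29/7 + E)
v(M(B), -11)*g = (-29/7 - 11)*109 = -106/7*109 = -11554/7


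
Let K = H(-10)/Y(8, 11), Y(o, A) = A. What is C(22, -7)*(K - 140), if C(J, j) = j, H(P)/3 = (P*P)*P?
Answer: 31780/11 ≈ 2889.1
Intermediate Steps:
H(P) = 3*P³ (H(P) = 3*((P*P)*P) = 3*(P²*P) = 3*P³)
K = -3000/11 (K = (3*(-10)³)/11 = (3*(-1000))*(1/11) = -3000*1/11 = -3000/11 ≈ -272.73)
C(22, -7)*(K - 140) = -7*(-3000/11 - 140) = -7*(-4540/11) = 31780/11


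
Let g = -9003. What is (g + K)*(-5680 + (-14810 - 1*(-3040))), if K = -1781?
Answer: 188180800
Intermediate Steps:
(g + K)*(-5680 + (-14810 - 1*(-3040))) = (-9003 - 1781)*(-5680 + (-14810 - 1*(-3040))) = -10784*(-5680 + (-14810 + 3040)) = -10784*(-5680 - 11770) = -10784*(-17450) = 188180800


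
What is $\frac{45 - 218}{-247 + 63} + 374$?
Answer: $\frac{68989}{184} \approx 374.94$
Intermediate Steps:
$\frac{45 - 218}{-247 + 63} + 374 = - \frac{173}{-184} + 374 = \left(-173\right) \left(- \frac{1}{184}\right) + 374 = \frac{173}{184} + 374 = \frac{68989}{184}$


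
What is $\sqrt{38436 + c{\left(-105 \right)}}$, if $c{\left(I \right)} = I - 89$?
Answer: $\sqrt{38242} \approx 195.56$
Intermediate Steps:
$c{\left(I \right)} = -89 + I$
$\sqrt{38436 + c{\left(-105 \right)}} = \sqrt{38436 - 194} = \sqrt{38242}$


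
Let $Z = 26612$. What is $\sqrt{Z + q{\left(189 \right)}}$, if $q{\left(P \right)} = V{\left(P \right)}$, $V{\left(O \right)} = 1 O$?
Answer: $\sqrt{26801} \approx 163.71$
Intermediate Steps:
$V{\left(O \right)} = O$
$q{\left(P \right)} = P$
$\sqrt{Z + q{\left(189 \right)}} = \sqrt{26612 + 189} = \sqrt{26801}$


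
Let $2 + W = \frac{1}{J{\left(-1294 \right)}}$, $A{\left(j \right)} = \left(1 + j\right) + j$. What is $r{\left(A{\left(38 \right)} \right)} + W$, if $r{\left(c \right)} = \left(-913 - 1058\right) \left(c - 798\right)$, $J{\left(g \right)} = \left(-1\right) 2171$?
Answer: $\frac{3085184218}{2171} \approx 1.4211 \cdot 10^{6}$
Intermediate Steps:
$A{\left(j \right)} = 1 + 2 j$
$J{\left(g \right)} = -2171$
$r{\left(c \right)} = 1572858 - 1971 c$ ($r{\left(c \right)} = - 1971 \left(-798 + c\right) = 1572858 - 1971 c$)
$W = - \frac{4343}{2171}$ ($W = -2 + \frac{1}{-2171} = -2 - \frac{1}{2171} = - \frac{4343}{2171} \approx -2.0005$)
$r{\left(A{\left(38 \right)} \right)} + W = \left(1572858 - 1971 \left(1 + 2 \cdot 38\right)\right) - \frac{4343}{2171} = \left(1572858 - 1971 \left(1 + 76\right)\right) - \frac{4343}{2171} = \left(1572858 - 151767\right) - \frac{4343}{2171} = 1421091 - \frac{4343}{2171} = \frac{3085184218}{2171}$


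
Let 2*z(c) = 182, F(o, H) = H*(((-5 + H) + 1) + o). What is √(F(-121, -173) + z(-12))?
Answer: √51645 ≈ 227.26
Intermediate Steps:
F(o, H) = H*(-4 + H + o) (F(o, H) = H*((-4 + H) + o) = H*(-4 + H + o))
z(c) = 91 (z(c) = (½)*182 = 91)
√(F(-121, -173) + z(-12)) = √(-173*(-4 - 173 - 121) + 91) = √(-173*(-298) + 91) = √(51554 + 91) = √51645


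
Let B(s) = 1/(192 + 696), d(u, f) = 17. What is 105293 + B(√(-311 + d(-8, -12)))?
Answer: 93500185/888 ≈ 1.0529e+5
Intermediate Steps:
B(s) = 1/888
105293 + B(√(-311 + d(-8, -12))) = 105293 + 1/888 = 93500185/888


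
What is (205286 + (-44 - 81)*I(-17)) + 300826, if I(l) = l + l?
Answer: 510362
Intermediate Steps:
I(l) = 2*l
(205286 + (-44 - 81)*I(-17)) + 300826 = (205286 + (-44 - 81)*(2*(-17))) + 300826 = (205286 - 125*(-34)) + 300826 = (205286 + 4250) + 300826 = 209536 + 300826 = 510362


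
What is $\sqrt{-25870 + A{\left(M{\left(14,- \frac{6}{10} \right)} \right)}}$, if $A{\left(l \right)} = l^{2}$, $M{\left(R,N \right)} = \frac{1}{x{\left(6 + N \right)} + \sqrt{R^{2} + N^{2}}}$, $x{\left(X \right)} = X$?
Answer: $- \frac{81 \sqrt{-16206115 - 155220 \sqrt{4909}}}{4180} + \frac{3 \sqrt{4909} \sqrt{-16206115 - 155220 \sqrt{4909}}}{4180} \approx 160.84 i$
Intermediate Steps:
$M{\left(R,N \right)} = \frac{1}{6 + N + \sqrt{N^{2} + R^{2}}}$ ($M{\left(R,N \right)} = \frac{1}{\left(6 + N\right) + \sqrt{R^{2} + N^{2}}} = \frac{1}{\left(6 + N\right) + \sqrt{N^{2} + R^{2}}} = \frac{1}{6 + N + \sqrt{N^{2} + R^{2}}}$)
$\sqrt{-25870 + A{\left(M{\left(14,- \frac{6}{10} \right)} \right)}} = \sqrt{-25870 + \left(\frac{1}{6 - \frac{6}{10} + \sqrt{\left(- \frac{6}{10}\right)^{2} + 14^{2}}}\right)^{2}} = \sqrt{-25870 + \left(\frac{1}{6 - \frac{3}{5} + \sqrt{\left(\left(-6\right) \frac{1}{10}\right)^{2} + 196}}\right)^{2}} = \sqrt{-25870 + \left(\frac{1}{6 - \frac{3}{5} + \sqrt{\left(- \frac{3}{5}\right)^{2} + 196}}\right)^{2}} = \sqrt{-25870 + \left(\frac{1}{6 - \frac{3}{5} + \sqrt{\frac{9}{25} + 196}}\right)^{2}} = \sqrt{-25870 + \left(\frac{1}{6 - \frac{3}{5} + \sqrt{\frac{4909}{25}}}\right)^{2}} = \sqrt{-25870 + \left(\frac{1}{6 - \frac{3}{5} + \frac{\sqrt{4909}}{5}}\right)^{2}} = \sqrt{-25870 + \left(\frac{1}{\frac{27}{5} + \frac{\sqrt{4909}}{5}}\right)^{2}} = \sqrt{-25870 + \frac{1}{\left(\frac{27}{5} + \frac{\sqrt{4909}}{5}\right)^{2}}}$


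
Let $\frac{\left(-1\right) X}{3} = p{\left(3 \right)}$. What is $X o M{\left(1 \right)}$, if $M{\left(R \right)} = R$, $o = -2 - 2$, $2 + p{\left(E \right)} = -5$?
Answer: $-84$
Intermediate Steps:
$p{\left(E \right)} = -7$ ($p{\left(E \right)} = -2 - 5 = -7$)
$o = -4$ ($o = -2 - 2 = -4$)
$X = 21$ ($X = \left(-3\right) \left(-7\right) = 21$)
$X o M{\left(1 \right)} = 21 \left(-4\right) 1 = \left(-84\right) 1 = -84$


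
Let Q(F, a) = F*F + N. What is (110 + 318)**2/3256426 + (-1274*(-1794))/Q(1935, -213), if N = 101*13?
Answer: 2032216653962/3049266831797 ≈ 0.66646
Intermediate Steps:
N = 1313
Q(F, a) = 1313 + F**2 (Q(F, a) = F*F + 1313 = F**2 + 1313 = 1313 + F**2)
(110 + 318)**2/3256426 + (-1274*(-1794))/Q(1935, -213) = (110 + 318)**2/3256426 + (-1274*(-1794))/(1313 + 1935**2) = 428**2*(1/3256426) + 2285556/(1313 + 3744225) = 183184*(1/3256426) + 2285556/3745538 = 91592/1628213 + 2285556*(1/3745538) = 91592/1628213 + 1142778/1872769 = 2032216653962/3049266831797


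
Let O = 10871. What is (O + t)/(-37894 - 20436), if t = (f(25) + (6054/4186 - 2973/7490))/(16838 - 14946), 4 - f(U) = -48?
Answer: -6580315456829/35307589974800 ≈ -0.18637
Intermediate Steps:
f(U) = 52 (f(U) = 4 - 1*(-48) = 4 + 48 = 52)
t = 16972069/605307560 (t = (52 + (6054/4186 - 2973/7490))/(16838 - 14946) = (52 + (6054*(1/4186) - 2973*1/7490))/1892 = (52 + (3027/2093 - 2973/7490))*(1/1892) = (52 + 335709/319930)*(1/1892) = (16972069/319930)*(1/1892) = 16972069/605307560 ≈ 0.028039)
(O + t)/(-37894 - 20436) = (10871 + 16972069/605307560)/(-37894 - 20436) = (6580315456829/605307560)/(-58330) = (6580315456829/605307560)*(-1/58330) = -6580315456829/35307589974800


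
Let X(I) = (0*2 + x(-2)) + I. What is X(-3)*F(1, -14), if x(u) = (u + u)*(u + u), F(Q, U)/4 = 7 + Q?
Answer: 416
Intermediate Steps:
F(Q, U) = 28 + 4*Q (F(Q, U) = 4*(7 + Q) = 28 + 4*Q)
x(u) = 4*u**2 (x(u) = (2*u)*(2*u) = 4*u**2)
X(I) = 16 + I (X(I) = (0*2 + 4*(-2)**2) + I = (0 + 4*4) + I = (0 + 16) + I = 16 + I)
X(-3)*F(1, -14) = (16 - 3)*(28 + 4*1) = 13*(28 + 4) = 13*32 = 416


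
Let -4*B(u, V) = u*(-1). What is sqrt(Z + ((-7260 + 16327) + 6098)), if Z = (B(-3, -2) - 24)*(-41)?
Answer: 9*sqrt(799)/2 ≈ 127.20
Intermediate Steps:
B(u, V) = u/4 (B(u, V) = -u*(-1)/4 = -(-1)*u/4 = u/4)
Z = 4059/4 (Z = ((1/4)*(-3) - 24)*(-41) = (-3/4 - 24)*(-41) = -99/4*(-41) = 4059/4 ≈ 1014.8)
sqrt(Z + ((-7260 + 16327) + 6098)) = sqrt(4059/4 + ((-7260 + 16327) + 6098)) = sqrt(4059/4 + (9067 + 6098)) = sqrt(4059/4 + 15165) = sqrt(64719/4) = 9*sqrt(799)/2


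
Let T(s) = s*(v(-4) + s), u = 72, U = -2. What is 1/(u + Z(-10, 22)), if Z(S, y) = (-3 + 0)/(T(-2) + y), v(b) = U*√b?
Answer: 17734/1274979 - 8*I/1274979 ≈ 0.013909 - 6.2746e-6*I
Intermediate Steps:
v(b) = -2*√b
T(s) = s*(s - 4*I) (T(s) = s*(-4*I + s) = s*(s - 4*I))
Z(S, y) = -3/(4 + y + 8*I) (Z(S, y) = (-3 + 0)/(-2*(-2 - 4*I) + y) = -3/((4 + 8*I) + y) = -3/(4 + y + 8*I))
1/(u + Z(-10, 22)) = 1/(72 - 3/(4 + 22 + 8*I)) = 1/(72 - 3*(26 - 8*I)/740)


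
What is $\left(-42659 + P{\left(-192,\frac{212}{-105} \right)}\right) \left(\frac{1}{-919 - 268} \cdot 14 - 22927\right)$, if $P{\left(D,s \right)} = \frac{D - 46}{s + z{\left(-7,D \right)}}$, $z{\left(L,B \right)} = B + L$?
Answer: $\frac{24503227962325849}{25054009} \approx 9.7802 \cdot 10^{8}$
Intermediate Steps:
$P{\left(D,s \right)} = \frac{-46 + D}{-7 + D + s}$ ($P{\left(D,s \right)} = \frac{D - 46}{s + \left(D - 7\right)} = \frac{-46 + D}{s + \left(-7 + D\right)} = \frac{-46 + D}{-7 + D + s}$)
$\left(-42659 + P{\left(-192,\frac{212}{-105} \right)}\right) \left(\frac{1}{-919 - 268} \cdot 14 - 22927\right) = \left(-42659 + \frac{-46 - 192}{-7 - 192 + \frac{212}{-105}}\right) \left(\frac{1}{-919 - 268} \cdot 14 - 22927\right) = \left(-42659 + \frac{1}{-7 - 192 + 212 \left(- \frac{1}{105}\right)} \left(-238\right)\right) \left(\frac{1}{-1187} \cdot 14 - 22927\right) = \left(-42659 + \frac{1}{-7 - 192 - \frac{212}{105}} \left(-238\right)\right) \left(\left(- \frac{1}{1187}\right) 14 - 22927\right) = \left(-42659 + \frac{1}{- \frac{21107}{105}} \left(-238\right)\right) \left(- \frac{14}{1187} - 22927\right) = \left(-42659 - - \frac{24990}{21107}\right) \left(- \frac{27214363}{1187}\right) = \left(-42659 + \frac{24990}{21107}\right) \left(- \frac{27214363}{1187}\right) = \left(- \frac{900378523}{21107}\right) \left(- \frac{27214363}{1187}\right) = \frac{24503227962325849}{25054009}$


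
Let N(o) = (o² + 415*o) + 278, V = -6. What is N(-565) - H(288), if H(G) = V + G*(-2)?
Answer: 85610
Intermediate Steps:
N(o) = 278 + o² + 415*o
H(G) = -6 - 2*G (H(G) = -6 + G*(-2) = -6 - 2*G)
N(-565) - H(288) = (278 + (-565)² + 415*(-565)) - (-6 - 2*288) = (278 + 319225 - 234475) - (-6 - 576) = 85028 - 1*(-582) = 85028 + 582 = 85610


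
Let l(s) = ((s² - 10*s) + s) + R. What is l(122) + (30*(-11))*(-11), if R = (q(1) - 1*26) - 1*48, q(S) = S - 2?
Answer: 17341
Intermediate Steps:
q(S) = -2 + S
R = -75 (R = ((-2 + 1) - 1*26) - 1*48 = (-1 - 26) - 48 = -27 - 48 = -75)
l(s) = -75 + s² - 9*s (l(s) = ((s² - 10*s) + s) - 75 = (s² - 9*s) - 75 = -75 + s² - 9*s)
l(122) + (30*(-11))*(-11) = (-75 + 122² - 9*122) + (30*(-11))*(-11) = (-75 + 14884 - 1098) - 330*(-11) = 13711 + 3630 = 17341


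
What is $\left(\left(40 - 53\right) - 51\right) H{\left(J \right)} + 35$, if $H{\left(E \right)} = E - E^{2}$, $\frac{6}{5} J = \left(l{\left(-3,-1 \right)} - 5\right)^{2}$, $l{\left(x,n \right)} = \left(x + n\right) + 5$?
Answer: $\frac{95035}{9} \approx 10559.0$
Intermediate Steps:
$l{\left(x,n \right)} = 5 + n + x$ ($l{\left(x,n \right)} = \left(n + x\right) + 5 = 5 + n + x$)
$J = \frac{40}{3}$ ($J = \frac{5 \left(\left(5 - 1 - 3\right) - 5\right)^{2}}{6} = \frac{5 \left(1 - 5\right)^{2}}{6} = \frac{5 \left(-4\right)^{2}}{6} = \frac{5}{6} \cdot 16 = \frac{40}{3} \approx 13.333$)
$\left(\left(40 - 53\right) - 51\right) H{\left(J \right)} + 35 = \left(\left(40 - 53\right) - 51\right) \frac{40 \left(1 - \frac{40}{3}\right)}{3} + 35 = \left(-13 - 51\right) \frac{40 \left(1 - \frac{40}{3}\right)}{3} + 35 = - 64 \cdot \frac{40}{3} \left(- \frac{37}{3}\right) + 35 = \left(-64\right) \left(- \frac{1480}{9}\right) + 35 = \frac{94720}{9} + 35 = \frac{95035}{9}$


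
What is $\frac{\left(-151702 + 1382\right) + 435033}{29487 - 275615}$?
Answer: $- \frac{284713}{246128} \approx -1.1568$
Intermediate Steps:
$\frac{\left(-151702 + 1382\right) + 435033}{29487 - 275615} = \frac{-150320 + 435033}{-246128} = 284713 \left(- \frac{1}{246128}\right) = - \frac{284713}{246128}$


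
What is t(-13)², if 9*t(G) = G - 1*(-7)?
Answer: 4/9 ≈ 0.44444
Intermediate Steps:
t(G) = 7/9 + G/9 (t(G) = (G - 1*(-7))/9 = (G + 7)/9 = (7 + G)/9 = 7/9 + G/9)
t(-13)² = (7/9 + (⅑)*(-13))² = (7/9 - 13/9)² = (-⅔)² = 4/9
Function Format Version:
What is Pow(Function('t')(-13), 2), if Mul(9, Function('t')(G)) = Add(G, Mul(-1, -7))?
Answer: Rational(4, 9) ≈ 0.44444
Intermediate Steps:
Function('t')(G) = Add(Rational(7, 9), Mul(Rational(1, 9), G)) (Function('t')(G) = Mul(Rational(1, 9), Add(G, Mul(-1, -7))) = Mul(Rational(1, 9), Add(G, 7)) = Mul(Rational(1, 9), Add(7, G)) = Add(Rational(7, 9), Mul(Rational(1, 9), G)))
Pow(Function('t')(-13), 2) = Pow(Add(Rational(7, 9), Mul(Rational(1, 9), -13)), 2) = Pow(Add(Rational(7, 9), Rational(-13, 9)), 2) = Pow(Rational(-2, 3), 2) = Rational(4, 9)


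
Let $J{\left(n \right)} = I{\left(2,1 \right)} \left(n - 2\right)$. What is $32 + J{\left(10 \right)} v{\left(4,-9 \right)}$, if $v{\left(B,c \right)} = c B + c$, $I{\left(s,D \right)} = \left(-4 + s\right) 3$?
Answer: $2192$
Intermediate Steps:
$I{\left(s,D \right)} = -12 + 3 s$
$v{\left(B,c \right)} = c + B c$ ($v{\left(B,c \right)} = B c + c = c + B c$)
$J{\left(n \right)} = 12 - 6 n$ ($J{\left(n \right)} = \left(-12 + 3 \cdot 2\right) \left(n - 2\right) = \left(-12 + 6\right) \left(-2 + n\right) = - 6 \left(-2 + n\right) = 12 - 6 n$)
$32 + J{\left(10 \right)} v{\left(4,-9 \right)} = 32 + \left(12 - 60\right) \left(- 9 \left(1 + 4\right)\right) = 32 + \left(12 - 60\right) \left(\left(-9\right) 5\right) = 32 - -2160 = 32 + 2160 = 2192$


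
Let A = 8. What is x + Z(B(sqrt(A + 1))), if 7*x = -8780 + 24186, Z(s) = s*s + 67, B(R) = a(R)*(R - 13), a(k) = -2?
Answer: 18675/7 ≈ 2667.9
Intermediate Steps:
B(R) = 26 - 2*R (B(R) = -2*(R - 13) = -2*(-13 + R) = 26 - 2*R)
Z(s) = 67 + s**2 (Z(s) = s**2 + 67 = 67 + s**2)
x = 15406/7 (x = (-8780 + 24186)/7 = (1/7)*15406 = 15406/7 ≈ 2200.9)
x + Z(B(sqrt(A + 1))) = 15406/7 + (67 + (26 - 2*sqrt(8 + 1))**2) = 15406/7 + (67 + (26 - 2*sqrt(9))**2) = 15406/7 + (67 + (26 - 2*3)**2) = 15406/7 + (67 + (26 - 6)**2) = 15406/7 + (67 + 20**2) = 15406/7 + (67 + 400) = 15406/7 + 467 = 18675/7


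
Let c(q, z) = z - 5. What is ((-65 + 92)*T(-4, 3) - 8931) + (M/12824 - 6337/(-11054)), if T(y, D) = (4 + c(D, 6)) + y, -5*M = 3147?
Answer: -3155313830209/354391240 ≈ -8903.5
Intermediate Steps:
M = -3147/5 (M = -⅕*3147 = -3147/5 ≈ -629.40)
c(q, z) = -5 + z
T(y, D) = 5 + y (T(y, D) = (4 + (-5 + 6)) + y = (4 + 1) + y = 5 + y)
((-65 + 92)*T(-4, 3) - 8931) + (M/12824 - 6337/(-11054)) = ((-65 + 92)*(5 - 4) - 8931) + (-3147/5/12824 - 6337/(-11054)) = (27*1 - 8931) + (-3147/5*1/12824 - 6337*(-1/11054)) = (27 - 8931) + (-3147/64120 + 6337/11054) = -8904 + 185770751/354391240 = -3155313830209/354391240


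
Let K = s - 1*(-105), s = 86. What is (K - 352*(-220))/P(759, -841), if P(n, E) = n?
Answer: 25877/253 ≈ 102.28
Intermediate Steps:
K = 191 (K = 86 - 1*(-105) = 86 + 105 = 191)
(K - 352*(-220))/P(759, -841) = (191 - 352*(-220))/759 = (191 + 77440)*(1/759) = 77631*(1/759) = 25877/253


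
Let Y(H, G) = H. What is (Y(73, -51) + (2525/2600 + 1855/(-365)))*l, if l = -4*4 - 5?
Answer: -10983105/7592 ≈ -1446.7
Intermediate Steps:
l = -21 (l = -16 - 5 = -21)
(Y(73, -51) + (2525/2600 + 1855/(-365)))*l = (73 + (2525/2600 + 1855/(-365)))*(-21) = (73 + (2525*(1/2600) + 1855*(-1/365)))*(-21) = (73 + (101/104 - 371/73))*(-21) = (73 - 31211/7592)*(-21) = (523005/7592)*(-21) = -10983105/7592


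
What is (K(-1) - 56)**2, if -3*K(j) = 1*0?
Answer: 3136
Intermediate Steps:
K(j) = 0 (K(j) = -0/3 = -1/3*0 = 0)
(K(-1) - 56)**2 = (0 - 56)**2 = (-56)**2 = 3136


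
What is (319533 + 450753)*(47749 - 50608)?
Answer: -2202247674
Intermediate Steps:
(319533 + 450753)*(47749 - 50608) = 770286*(-2859) = -2202247674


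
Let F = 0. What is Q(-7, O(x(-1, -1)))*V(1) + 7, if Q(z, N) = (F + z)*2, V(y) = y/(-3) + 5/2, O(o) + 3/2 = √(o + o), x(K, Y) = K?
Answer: -70/3 ≈ -23.333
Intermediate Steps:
O(o) = -3/2 + √2*√o (O(o) = -3/2 + √(o + o) = -3/2 + √(2*o) = -3/2 + √2*√o)
V(y) = 5/2 - y/3 (V(y) = y*(-⅓) + 5*(½) = -y/3 + 5/2 = 5/2 - y/3)
Q(z, N) = 2*z (Q(z, N) = (0 + z)*2 = z*2 = 2*z)
Q(-7, O(x(-1, -1)))*V(1) + 7 = (2*(-7))*(5/2 - ⅓*1) + 7 = -14*(5/2 - ⅓) + 7 = -14*13/6 + 7 = -91/3 + 7 = -70/3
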